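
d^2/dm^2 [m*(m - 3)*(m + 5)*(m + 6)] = 12*m^2 + 48*m - 6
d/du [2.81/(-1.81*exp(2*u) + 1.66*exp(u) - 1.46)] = (10.1722*exp(u) - 4.6646)*exp(u)/(1.81*exp(2*u) - 1.66*exp(u) + 1.46)^2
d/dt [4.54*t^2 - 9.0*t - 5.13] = 9.08*t - 9.0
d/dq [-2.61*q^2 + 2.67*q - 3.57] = 2.67 - 5.22*q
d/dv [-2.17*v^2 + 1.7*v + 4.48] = 1.7 - 4.34*v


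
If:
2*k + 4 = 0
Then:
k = -2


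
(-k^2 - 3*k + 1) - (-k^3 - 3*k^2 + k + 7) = k^3 + 2*k^2 - 4*k - 6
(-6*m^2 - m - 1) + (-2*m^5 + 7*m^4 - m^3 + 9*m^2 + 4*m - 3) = -2*m^5 + 7*m^4 - m^3 + 3*m^2 + 3*m - 4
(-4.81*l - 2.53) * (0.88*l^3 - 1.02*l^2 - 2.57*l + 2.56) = -4.2328*l^4 + 2.6798*l^3 + 14.9423*l^2 - 5.8115*l - 6.4768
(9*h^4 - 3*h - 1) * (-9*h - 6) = -81*h^5 - 54*h^4 + 27*h^2 + 27*h + 6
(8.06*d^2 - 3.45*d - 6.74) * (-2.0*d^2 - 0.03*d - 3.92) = -16.12*d^4 + 6.6582*d^3 - 18.0117*d^2 + 13.7262*d + 26.4208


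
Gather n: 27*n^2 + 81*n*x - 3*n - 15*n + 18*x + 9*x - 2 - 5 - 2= 27*n^2 + n*(81*x - 18) + 27*x - 9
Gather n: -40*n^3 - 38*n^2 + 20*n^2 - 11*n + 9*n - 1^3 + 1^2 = -40*n^3 - 18*n^2 - 2*n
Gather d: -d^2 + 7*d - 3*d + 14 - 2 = -d^2 + 4*d + 12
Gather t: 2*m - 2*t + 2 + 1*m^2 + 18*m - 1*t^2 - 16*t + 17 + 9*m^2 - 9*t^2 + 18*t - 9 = 10*m^2 + 20*m - 10*t^2 + 10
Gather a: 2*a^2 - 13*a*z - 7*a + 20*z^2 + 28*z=2*a^2 + a*(-13*z - 7) + 20*z^2 + 28*z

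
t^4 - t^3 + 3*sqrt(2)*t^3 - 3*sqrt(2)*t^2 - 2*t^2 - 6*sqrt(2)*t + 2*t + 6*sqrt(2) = (t - 1)*(t - sqrt(2))*(t + sqrt(2))*(t + 3*sqrt(2))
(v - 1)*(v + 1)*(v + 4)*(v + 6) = v^4 + 10*v^3 + 23*v^2 - 10*v - 24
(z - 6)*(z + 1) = z^2 - 5*z - 6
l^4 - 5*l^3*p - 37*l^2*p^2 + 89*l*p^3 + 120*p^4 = (l - 8*p)*(l - 3*p)*(l + p)*(l + 5*p)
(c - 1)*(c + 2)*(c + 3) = c^3 + 4*c^2 + c - 6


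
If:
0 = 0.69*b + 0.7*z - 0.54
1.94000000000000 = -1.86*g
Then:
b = 0.782608695652174 - 1.01449275362319*z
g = -1.04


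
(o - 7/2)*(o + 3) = o^2 - o/2 - 21/2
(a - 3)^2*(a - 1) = a^3 - 7*a^2 + 15*a - 9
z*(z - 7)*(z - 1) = z^3 - 8*z^2 + 7*z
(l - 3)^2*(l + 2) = l^3 - 4*l^2 - 3*l + 18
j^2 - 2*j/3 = j*(j - 2/3)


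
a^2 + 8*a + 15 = (a + 3)*(a + 5)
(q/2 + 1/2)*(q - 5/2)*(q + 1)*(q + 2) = q^4/2 + 3*q^3/4 - 5*q^2/2 - 21*q/4 - 5/2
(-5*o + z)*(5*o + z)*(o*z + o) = -25*o^3*z - 25*o^3 + o*z^3 + o*z^2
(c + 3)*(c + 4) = c^2 + 7*c + 12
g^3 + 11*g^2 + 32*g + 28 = (g + 2)^2*(g + 7)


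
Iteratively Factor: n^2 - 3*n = (n)*(n - 3)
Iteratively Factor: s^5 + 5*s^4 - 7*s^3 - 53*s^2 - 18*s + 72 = (s + 2)*(s^4 + 3*s^3 - 13*s^2 - 27*s + 36) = (s - 3)*(s + 2)*(s^3 + 6*s^2 + 5*s - 12) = (s - 3)*(s - 1)*(s + 2)*(s^2 + 7*s + 12) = (s - 3)*(s - 1)*(s + 2)*(s + 4)*(s + 3)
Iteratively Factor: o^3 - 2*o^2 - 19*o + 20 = (o - 1)*(o^2 - o - 20) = (o - 1)*(o + 4)*(o - 5)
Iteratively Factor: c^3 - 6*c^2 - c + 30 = (c - 3)*(c^2 - 3*c - 10) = (c - 5)*(c - 3)*(c + 2)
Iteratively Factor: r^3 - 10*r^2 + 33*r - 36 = (r - 4)*(r^2 - 6*r + 9) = (r - 4)*(r - 3)*(r - 3)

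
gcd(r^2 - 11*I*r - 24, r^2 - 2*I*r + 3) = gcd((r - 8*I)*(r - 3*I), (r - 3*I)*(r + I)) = r - 3*I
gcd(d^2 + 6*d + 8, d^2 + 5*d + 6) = d + 2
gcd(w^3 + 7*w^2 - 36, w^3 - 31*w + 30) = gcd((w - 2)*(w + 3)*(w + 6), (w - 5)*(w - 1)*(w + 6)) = w + 6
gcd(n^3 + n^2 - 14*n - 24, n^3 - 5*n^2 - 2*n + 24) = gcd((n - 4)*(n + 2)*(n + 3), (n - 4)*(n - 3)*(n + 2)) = n^2 - 2*n - 8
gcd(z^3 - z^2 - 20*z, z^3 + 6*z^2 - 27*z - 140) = z^2 - z - 20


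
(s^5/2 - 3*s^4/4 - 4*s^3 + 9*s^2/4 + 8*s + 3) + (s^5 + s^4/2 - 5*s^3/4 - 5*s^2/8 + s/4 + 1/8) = 3*s^5/2 - s^4/4 - 21*s^3/4 + 13*s^2/8 + 33*s/4 + 25/8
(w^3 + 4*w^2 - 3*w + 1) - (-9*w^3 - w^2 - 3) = 10*w^3 + 5*w^2 - 3*w + 4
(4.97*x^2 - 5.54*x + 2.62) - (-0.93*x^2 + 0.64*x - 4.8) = 5.9*x^2 - 6.18*x + 7.42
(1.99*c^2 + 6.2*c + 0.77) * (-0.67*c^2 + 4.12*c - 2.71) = -1.3333*c^4 + 4.0448*c^3 + 19.6352*c^2 - 13.6296*c - 2.0867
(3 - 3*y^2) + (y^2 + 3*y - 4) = -2*y^2 + 3*y - 1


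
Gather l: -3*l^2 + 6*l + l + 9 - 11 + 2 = -3*l^2 + 7*l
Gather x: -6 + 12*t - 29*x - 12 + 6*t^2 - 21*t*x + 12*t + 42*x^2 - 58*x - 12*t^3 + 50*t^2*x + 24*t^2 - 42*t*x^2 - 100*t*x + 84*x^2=-12*t^3 + 30*t^2 + 24*t + x^2*(126 - 42*t) + x*(50*t^2 - 121*t - 87) - 18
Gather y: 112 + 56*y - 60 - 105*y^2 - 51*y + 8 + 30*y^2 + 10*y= -75*y^2 + 15*y + 60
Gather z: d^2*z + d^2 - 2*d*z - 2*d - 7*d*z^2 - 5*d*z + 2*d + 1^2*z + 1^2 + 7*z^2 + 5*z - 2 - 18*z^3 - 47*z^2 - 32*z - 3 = d^2 - 18*z^3 + z^2*(-7*d - 40) + z*(d^2 - 7*d - 26) - 4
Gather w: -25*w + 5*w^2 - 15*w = 5*w^2 - 40*w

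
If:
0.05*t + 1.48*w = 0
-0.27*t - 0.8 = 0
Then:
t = -2.96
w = 0.10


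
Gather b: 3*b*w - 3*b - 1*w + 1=b*(3*w - 3) - w + 1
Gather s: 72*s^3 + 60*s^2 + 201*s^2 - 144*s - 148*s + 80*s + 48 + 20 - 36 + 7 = 72*s^3 + 261*s^2 - 212*s + 39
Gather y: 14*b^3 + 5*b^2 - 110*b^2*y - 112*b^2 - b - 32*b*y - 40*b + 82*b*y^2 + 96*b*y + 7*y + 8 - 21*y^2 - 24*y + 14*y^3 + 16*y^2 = 14*b^3 - 107*b^2 - 41*b + 14*y^3 + y^2*(82*b - 5) + y*(-110*b^2 + 64*b - 17) + 8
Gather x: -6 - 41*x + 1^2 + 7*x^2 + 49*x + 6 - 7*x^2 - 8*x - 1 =0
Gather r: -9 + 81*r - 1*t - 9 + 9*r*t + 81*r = r*(9*t + 162) - t - 18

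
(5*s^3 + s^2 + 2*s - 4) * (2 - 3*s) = -15*s^4 + 7*s^3 - 4*s^2 + 16*s - 8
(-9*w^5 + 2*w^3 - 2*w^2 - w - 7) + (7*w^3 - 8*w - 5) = -9*w^5 + 9*w^3 - 2*w^2 - 9*w - 12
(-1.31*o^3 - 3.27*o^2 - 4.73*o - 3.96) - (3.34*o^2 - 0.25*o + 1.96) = -1.31*o^3 - 6.61*o^2 - 4.48*o - 5.92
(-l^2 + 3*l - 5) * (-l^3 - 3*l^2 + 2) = l^5 - 4*l^3 + 13*l^2 + 6*l - 10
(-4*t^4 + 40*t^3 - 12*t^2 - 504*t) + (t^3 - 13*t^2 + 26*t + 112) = -4*t^4 + 41*t^3 - 25*t^2 - 478*t + 112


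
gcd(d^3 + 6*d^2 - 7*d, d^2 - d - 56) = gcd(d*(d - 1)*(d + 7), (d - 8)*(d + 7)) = d + 7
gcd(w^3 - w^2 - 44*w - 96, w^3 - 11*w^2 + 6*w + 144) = w^2 - 5*w - 24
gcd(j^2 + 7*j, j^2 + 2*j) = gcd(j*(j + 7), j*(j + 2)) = j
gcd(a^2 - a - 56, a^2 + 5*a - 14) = a + 7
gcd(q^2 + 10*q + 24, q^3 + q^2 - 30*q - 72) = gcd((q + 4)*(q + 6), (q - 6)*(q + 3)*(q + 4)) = q + 4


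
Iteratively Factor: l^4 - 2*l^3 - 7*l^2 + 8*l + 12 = (l - 3)*(l^3 + l^2 - 4*l - 4) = (l - 3)*(l + 1)*(l^2 - 4) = (l - 3)*(l + 1)*(l + 2)*(l - 2)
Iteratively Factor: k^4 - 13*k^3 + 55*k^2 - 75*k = (k - 3)*(k^3 - 10*k^2 + 25*k) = k*(k - 3)*(k^2 - 10*k + 25) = k*(k - 5)*(k - 3)*(k - 5)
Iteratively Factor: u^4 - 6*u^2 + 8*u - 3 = (u - 1)*(u^3 + u^2 - 5*u + 3) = (u - 1)^2*(u^2 + 2*u - 3) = (u - 1)^2*(u + 3)*(u - 1)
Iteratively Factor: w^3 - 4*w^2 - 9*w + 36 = (w + 3)*(w^2 - 7*w + 12) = (w - 3)*(w + 3)*(w - 4)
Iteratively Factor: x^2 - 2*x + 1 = (x - 1)*(x - 1)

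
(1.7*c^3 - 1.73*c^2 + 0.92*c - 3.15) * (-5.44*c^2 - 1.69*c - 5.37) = -9.248*c^5 + 6.5382*c^4 - 11.2101*c^3 + 24.8713*c^2 + 0.3831*c + 16.9155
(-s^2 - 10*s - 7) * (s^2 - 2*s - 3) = -s^4 - 8*s^3 + 16*s^2 + 44*s + 21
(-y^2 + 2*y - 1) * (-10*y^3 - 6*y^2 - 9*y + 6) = 10*y^5 - 14*y^4 + 7*y^3 - 18*y^2 + 21*y - 6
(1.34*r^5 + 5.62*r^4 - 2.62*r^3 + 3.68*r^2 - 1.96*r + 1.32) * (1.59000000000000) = 2.1306*r^5 + 8.9358*r^4 - 4.1658*r^3 + 5.8512*r^2 - 3.1164*r + 2.0988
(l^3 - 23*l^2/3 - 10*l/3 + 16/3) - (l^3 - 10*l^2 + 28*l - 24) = 7*l^2/3 - 94*l/3 + 88/3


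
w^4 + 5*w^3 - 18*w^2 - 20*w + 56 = (w - 2)^2*(w + 2)*(w + 7)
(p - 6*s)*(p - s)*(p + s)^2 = p^4 - 5*p^3*s - 7*p^2*s^2 + 5*p*s^3 + 6*s^4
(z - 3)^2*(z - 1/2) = z^3 - 13*z^2/2 + 12*z - 9/2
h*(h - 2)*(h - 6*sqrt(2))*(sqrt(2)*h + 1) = sqrt(2)*h^4 - 11*h^3 - 2*sqrt(2)*h^3 - 6*sqrt(2)*h^2 + 22*h^2 + 12*sqrt(2)*h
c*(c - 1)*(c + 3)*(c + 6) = c^4 + 8*c^3 + 9*c^2 - 18*c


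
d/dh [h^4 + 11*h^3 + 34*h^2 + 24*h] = 4*h^3 + 33*h^2 + 68*h + 24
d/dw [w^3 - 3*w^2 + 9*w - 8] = 3*w^2 - 6*w + 9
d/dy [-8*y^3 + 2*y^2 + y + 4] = -24*y^2 + 4*y + 1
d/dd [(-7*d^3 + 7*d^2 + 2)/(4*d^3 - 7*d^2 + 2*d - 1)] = (21*d^4 - 28*d^3 + 11*d^2 + 14*d - 4)/(16*d^6 - 56*d^5 + 65*d^4 - 36*d^3 + 18*d^2 - 4*d + 1)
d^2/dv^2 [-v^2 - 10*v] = -2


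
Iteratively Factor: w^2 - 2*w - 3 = (w - 3)*(w + 1)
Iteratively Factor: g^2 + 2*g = (g)*(g + 2)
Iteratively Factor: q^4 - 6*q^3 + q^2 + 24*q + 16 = (q + 1)*(q^3 - 7*q^2 + 8*q + 16) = (q - 4)*(q + 1)*(q^2 - 3*q - 4) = (q - 4)^2*(q + 1)*(q + 1)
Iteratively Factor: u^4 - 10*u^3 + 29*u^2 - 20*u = (u)*(u^3 - 10*u^2 + 29*u - 20) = u*(u - 4)*(u^2 - 6*u + 5) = u*(u - 5)*(u - 4)*(u - 1)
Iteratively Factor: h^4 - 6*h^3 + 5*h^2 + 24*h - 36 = (h - 3)*(h^3 - 3*h^2 - 4*h + 12) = (h - 3)*(h - 2)*(h^2 - h - 6) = (h - 3)^2*(h - 2)*(h + 2)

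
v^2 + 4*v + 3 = (v + 1)*(v + 3)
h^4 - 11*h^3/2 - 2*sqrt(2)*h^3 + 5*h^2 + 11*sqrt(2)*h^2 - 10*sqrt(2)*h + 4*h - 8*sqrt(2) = (h - 4)*(h - 2)*(h + 1/2)*(h - 2*sqrt(2))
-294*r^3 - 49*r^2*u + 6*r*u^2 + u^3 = (-7*r + u)*(6*r + u)*(7*r + u)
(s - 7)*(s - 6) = s^2 - 13*s + 42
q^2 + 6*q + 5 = (q + 1)*(q + 5)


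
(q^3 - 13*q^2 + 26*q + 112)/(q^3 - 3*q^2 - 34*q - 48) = (q - 7)/(q + 3)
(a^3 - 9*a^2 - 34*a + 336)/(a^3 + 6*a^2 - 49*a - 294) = (a - 8)/(a + 7)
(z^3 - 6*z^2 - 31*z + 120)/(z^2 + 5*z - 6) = (z^3 - 6*z^2 - 31*z + 120)/(z^2 + 5*z - 6)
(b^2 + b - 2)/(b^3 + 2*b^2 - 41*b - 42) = (b^2 + b - 2)/(b^3 + 2*b^2 - 41*b - 42)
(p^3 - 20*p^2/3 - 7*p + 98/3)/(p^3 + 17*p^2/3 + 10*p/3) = (3*p^3 - 20*p^2 - 21*p + 98)/(p*(3*p^2 + 17*p + 10))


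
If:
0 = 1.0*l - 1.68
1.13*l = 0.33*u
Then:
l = 1.68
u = 5.75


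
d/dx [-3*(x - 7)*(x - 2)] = 27 - 6*x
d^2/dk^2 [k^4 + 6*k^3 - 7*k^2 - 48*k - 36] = 12*k^2 + 36*k - 14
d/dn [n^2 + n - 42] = 2*n + 1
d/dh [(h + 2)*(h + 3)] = 2*h + 5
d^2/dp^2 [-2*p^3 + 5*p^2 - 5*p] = 10 - 12*p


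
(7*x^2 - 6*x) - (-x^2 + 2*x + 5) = 8*x^2 - 8*x - 5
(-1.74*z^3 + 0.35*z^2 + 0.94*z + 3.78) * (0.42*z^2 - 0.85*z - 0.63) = -0.7308*z^5 + 1.626*z^4 + 1.1935*z^3 + 0.5681*z^2 - 3.8052*z - 2.3814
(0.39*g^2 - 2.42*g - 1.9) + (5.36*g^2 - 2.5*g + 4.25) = 5.75*g^2 - 4.92*g + 2.35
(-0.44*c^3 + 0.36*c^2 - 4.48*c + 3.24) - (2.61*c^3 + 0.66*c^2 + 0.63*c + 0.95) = -3.05*c^3 - 0.3*c^2 - 5.11*c + 2.29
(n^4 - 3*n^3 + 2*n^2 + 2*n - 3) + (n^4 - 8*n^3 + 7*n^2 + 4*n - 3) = 2*n^4 - 11*n^3 + 9*n^2 + 6*n - 6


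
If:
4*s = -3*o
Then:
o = -4*s/3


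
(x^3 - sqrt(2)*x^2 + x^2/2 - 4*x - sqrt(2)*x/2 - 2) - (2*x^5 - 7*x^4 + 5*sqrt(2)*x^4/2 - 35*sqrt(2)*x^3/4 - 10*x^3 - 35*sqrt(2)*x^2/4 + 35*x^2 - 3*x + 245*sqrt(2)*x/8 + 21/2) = -2*x^5 - 5*sqrt(2)*x^4/2 + 7*x^4 + 11*x^3 + 35*sqrt(2)*x^3/4 - 69*x^2/2 + 31*sqrt(2)*x^2/4 - 249*sqrt(2)*x/8 - x - 25/2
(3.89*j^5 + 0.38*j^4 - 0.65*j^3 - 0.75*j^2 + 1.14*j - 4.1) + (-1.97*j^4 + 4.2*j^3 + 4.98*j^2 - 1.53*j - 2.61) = 3.89*j^5 - 1.59*j^4 + 3.55*j^3 + 4.23*j^2 - 0.39*j - 6.71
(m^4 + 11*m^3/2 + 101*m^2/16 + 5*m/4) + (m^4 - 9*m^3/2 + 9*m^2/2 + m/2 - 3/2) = 2*m^4 + m^3 + 173*m^2/16 + 7*m/4 - 3/2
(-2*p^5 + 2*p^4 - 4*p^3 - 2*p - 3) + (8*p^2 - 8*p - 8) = -2*p^5 + 2*p^4 - 4*p^3 + 8*p^2 - 10*p - 11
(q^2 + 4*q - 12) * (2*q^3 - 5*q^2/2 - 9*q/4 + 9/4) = 2*q^5 + 11*q^4/2 - 145*q^3/4 + 93*q^2/4 + 36*q - 27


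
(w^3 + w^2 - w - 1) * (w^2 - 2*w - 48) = w^5 - w^4 - 51*w^3 - 47*w^2 + 50*w + 48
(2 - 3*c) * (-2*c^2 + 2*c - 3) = 6*c^3 - 10*c^2 + 13*c - 6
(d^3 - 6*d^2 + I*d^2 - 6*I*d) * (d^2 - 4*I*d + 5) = d^5 - 6*d^4 - 3*I*d^4 + 9*d^3 + 18*I*d^3 - 54*d^2 + 5*I*d^2 - 30*I*d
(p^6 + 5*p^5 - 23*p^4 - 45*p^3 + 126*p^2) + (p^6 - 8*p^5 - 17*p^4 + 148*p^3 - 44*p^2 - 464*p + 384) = 2*p^6 - 3*p^5 - 40*p^4 + 103*p^3 + 82*p^2 - 464*p + 384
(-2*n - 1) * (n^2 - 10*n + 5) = -2*n^3 + 19*n^2 - 5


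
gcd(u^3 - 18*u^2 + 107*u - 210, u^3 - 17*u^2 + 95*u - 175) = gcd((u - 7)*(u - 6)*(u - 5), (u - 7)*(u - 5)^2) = u^2 - 12*u + 35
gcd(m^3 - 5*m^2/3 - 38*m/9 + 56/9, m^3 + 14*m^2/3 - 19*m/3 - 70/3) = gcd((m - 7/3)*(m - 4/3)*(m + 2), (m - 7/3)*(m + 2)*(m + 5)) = m^2 - m/3 - 14/3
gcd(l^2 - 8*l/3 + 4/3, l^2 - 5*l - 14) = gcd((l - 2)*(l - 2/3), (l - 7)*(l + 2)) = 1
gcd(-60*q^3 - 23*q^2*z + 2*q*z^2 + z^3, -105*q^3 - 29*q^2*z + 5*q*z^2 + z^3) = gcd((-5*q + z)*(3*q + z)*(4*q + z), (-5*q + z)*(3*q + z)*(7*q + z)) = -15*q^2 - 2*q*z + z^2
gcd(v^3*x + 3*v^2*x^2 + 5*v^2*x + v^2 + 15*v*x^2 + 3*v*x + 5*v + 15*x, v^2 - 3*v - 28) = 1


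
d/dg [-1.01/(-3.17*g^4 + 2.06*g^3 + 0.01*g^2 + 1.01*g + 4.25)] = (-12.8068*g^3 + 6.2418*g^2 + 0.0202*g + 1.0201)/(-3.17*g^4 + 2.06*g^3 + 0.01*g^2 + 1.01*g + 4.25)^2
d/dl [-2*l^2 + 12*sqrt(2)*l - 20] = -4*l + 12*sqrt(2)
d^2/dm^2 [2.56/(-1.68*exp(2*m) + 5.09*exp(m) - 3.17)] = (-2.56*(3.36*exp(m) - 5.09)*(6.72*exp(m) - 10.18)*exp(m) + (17.2032*exp(m) - 13.0304)*(1.68*exp(2*m) - 5.09*exp(m) + 3.17))*exp(m)/(1.68*exp(2*m) - 5.09*exp(m) + 3.17)^3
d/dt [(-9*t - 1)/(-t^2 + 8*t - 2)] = (-9*t^2 - 2*t + 26)/(t^4 - 16*t^3 + 68*t^2 - 32*t + 4)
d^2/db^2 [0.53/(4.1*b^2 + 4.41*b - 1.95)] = (-17.8186*b^2 - 19.16586*b + 0.53*(8.2*b + 4.41)*(16.4*b + 8.82) + 8.4747)/(4.1*b^2 + 4.41*b - 1.95)^3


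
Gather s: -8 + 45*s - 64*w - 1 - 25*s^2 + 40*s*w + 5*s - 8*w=-25*s^2 + s*(40*w + 50) - 72*w - 9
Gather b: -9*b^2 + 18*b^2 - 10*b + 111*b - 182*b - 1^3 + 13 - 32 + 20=9*b^2 - 81*b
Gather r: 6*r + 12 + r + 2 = 7*r + 14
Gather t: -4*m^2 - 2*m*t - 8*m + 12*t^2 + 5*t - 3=-4*m^2 - 8*m + 12*t^2 + t*(5 - 2*m) - 3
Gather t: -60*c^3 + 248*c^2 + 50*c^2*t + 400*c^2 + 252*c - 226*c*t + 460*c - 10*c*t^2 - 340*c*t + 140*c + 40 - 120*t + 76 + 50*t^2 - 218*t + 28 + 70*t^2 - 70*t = -60*c^3 + 648*c^2 + 852*c + t^2*(120 - 10*c) + t*(50*c^2 - 566*c - 408) + 144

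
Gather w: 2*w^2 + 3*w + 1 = 2*w^2 + 3*w + 1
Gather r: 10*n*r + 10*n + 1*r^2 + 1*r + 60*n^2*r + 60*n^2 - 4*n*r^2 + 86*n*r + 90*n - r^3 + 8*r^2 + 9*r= 60*n^2 + 100*n - r^3 + r^2*(9 - 4*n) + r*(60*n^2 + 96*n + 10)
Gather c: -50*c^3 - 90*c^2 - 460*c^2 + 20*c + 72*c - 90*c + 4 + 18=-50*c^3 - 550*c^2 + 2*c + 22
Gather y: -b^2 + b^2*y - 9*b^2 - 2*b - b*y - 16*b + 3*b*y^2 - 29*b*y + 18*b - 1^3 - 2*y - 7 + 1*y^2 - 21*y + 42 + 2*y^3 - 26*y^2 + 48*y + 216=-10*b^2 + 2*y^3 + y^2*(3*b - 25) + y*(b^2 - 30*b + 25) + 250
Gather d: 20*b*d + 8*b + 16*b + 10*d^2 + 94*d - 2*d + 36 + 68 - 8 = 24*b + 10*d^2 + d*(20*b + 92) + 96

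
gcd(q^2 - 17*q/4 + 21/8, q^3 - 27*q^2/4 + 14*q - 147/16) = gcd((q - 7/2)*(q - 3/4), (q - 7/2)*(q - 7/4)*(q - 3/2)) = q - 7/2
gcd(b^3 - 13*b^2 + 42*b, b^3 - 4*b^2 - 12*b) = b^2 - 6*b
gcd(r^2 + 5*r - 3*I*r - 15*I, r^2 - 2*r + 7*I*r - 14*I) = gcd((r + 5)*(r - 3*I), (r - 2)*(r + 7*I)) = 1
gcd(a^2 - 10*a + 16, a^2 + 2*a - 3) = 1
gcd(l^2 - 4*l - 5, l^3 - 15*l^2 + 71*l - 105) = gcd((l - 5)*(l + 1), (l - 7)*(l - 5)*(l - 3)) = l - 5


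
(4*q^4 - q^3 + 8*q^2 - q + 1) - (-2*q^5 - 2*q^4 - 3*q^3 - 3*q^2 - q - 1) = 2*q^5 + 6*q^4 + 2*q^3 + 11*q^2 + 2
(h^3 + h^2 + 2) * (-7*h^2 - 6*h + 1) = -7*h^5 - 13*h^4 - 5*h^3 - 13*h^2 - 12*h + 2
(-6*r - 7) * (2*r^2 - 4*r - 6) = -12*r^3 + 10*r^2 + 64*r + 42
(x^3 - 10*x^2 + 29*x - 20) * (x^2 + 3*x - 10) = x^5 - 7*x^4 - 11*x^3 + 167*x^2 - 350*x + 200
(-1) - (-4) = 3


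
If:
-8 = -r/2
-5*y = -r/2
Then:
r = 16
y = 8/5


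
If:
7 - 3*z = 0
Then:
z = 7/3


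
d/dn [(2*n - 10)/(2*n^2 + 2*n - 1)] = 2*(-2*n^2 + 20*n + 9)/(4*n^4 + 8*n^3 - 4*n + 1)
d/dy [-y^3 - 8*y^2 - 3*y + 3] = -3*y^2 - 16*y - 3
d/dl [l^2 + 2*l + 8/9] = 2*l + 2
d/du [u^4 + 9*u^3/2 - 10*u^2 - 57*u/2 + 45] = 4*u^3 + 27*u^2/2 - 20*u - 57/2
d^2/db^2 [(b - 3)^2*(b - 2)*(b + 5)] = 12*b^2 - 18*b - 38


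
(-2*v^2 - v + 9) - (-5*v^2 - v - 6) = 3*v^2 + 15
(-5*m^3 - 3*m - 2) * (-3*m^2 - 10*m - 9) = 15*m^5 + 50*m^4 + 54*m^3 + 36*m^2 + 47*m + 18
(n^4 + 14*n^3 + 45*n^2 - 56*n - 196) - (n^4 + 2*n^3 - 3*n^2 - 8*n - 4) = 12*n^3 + 48*n^2 - 48*n - 192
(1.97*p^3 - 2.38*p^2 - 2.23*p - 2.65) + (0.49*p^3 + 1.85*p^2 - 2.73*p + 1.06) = 2.46*p^3 - 0.53*p^2 - 4.96*p - 1.59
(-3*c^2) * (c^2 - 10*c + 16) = -3*c^4 + 30*c^3 - 48*c^2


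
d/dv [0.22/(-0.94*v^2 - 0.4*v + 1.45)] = (0.4136*v + 0.088)/(0.94*v^2 + 0.4*v - 1.45)^2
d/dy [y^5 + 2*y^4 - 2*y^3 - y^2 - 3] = y*(5*y^3 + 8*y^2 - 6*y - 2)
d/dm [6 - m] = -1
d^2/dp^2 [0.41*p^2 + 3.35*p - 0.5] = 0.820000000000000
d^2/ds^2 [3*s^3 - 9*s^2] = 18*s - 18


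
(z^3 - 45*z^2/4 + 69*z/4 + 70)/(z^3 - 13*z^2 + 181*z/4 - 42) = (4*z^2 - 13*z - 35)/(4*z^2 - 20*z + 21)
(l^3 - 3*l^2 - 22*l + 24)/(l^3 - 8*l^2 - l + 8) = (l^2 - 2*l - 24)/(l^2 - 7*l - 8)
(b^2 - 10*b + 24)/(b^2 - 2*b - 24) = (b - 4)/(b + 4)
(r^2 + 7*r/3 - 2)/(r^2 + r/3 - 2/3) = (r + 3)/(r + 1)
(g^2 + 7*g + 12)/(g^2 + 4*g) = (g + 3)/g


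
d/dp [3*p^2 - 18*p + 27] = 6*p - 18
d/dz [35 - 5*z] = -5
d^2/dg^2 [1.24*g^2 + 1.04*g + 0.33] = 2.48000000000000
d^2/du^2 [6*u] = 0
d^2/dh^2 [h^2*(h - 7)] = 6*h - 14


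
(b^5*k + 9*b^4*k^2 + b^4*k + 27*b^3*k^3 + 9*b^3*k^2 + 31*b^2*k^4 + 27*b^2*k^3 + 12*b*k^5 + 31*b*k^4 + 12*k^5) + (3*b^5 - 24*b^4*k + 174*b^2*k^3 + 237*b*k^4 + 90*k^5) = b^5*k + 3*b^5 + 9*b^4*k^2 - 23*b^4*k + 27*b^3*k^3 + 9*b^3*k^2 + 31*b^2*k^4 + 201*b^2*k^3 + 12*b*k^5 + 268*b*k^4 + 102*k^5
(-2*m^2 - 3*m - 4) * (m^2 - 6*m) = -2*m^4 + 9*m^3 + 14*m^2 + 24*m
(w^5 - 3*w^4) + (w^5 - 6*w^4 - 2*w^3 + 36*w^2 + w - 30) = 2*w^5 - 9*w^4 - 2*w^3 + 36*w^2 + w - 30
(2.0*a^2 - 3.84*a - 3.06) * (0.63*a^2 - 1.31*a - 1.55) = 1.26*a^4 - 5.0392*a^3 + 0.00260000000000016*a^2 + 9.9606*a + 4.743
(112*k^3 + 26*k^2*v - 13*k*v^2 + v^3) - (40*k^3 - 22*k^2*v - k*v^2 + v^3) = 72*k^3 + 48*k^2*v - 12*k*v^2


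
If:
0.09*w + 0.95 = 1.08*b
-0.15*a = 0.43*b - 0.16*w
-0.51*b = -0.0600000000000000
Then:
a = -10.09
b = 0.12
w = -9.14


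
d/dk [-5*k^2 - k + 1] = -10*k - 1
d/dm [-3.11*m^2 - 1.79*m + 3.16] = -6.22*m - 1.79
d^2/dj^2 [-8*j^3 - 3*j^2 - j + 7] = -48*j - 6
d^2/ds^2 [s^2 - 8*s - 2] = 2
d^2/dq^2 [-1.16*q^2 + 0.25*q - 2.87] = -2.32000000000000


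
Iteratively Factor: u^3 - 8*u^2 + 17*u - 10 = (u - 1)*(u^2 - 7*u + 10) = (u - 5)*(u - 1)*(u - 2)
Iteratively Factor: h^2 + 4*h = (h)*(h + 4)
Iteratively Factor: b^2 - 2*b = (b - 2)*(b)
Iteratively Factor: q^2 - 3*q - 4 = (q + 1)*(q - 4)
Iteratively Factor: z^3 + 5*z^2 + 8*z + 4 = (z + 2)*(z^2 + 3*z + 2) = (z + 2)^2*(z + 1)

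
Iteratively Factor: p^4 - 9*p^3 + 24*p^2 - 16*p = (p)*(p^3 - 9*p^2 + 24*p - 16) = p*(p - 1)*(p^2 - 8*p + 16) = p*(p - 4)*(p - 1)*(p - 4)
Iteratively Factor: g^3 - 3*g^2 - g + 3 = (g - 3)*(g^2 - 1) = (g - 3)*(g - 1)*(g + 1)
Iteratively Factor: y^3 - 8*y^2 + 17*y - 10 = (y - 5)*(y^2 - 3*y + 2) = (y - 5)*(y - 2)*(y - 1)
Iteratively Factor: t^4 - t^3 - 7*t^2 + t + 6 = (t - 1)*(t^3 - 7*t - 6) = (t - 3)*(t - 1)*(t^2 + 3*t + 2) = (t - 3)*(t - 1)*(t + 2)*(t + 1)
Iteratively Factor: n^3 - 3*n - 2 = (n + 1)*(n^2 - n - 2) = (n + 1)^2*(n - 2)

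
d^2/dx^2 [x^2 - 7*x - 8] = 2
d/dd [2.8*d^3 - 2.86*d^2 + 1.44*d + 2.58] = 8.4*d^2 - 5.72*d + 1.44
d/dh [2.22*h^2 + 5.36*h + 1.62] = 4.44*h + 5.36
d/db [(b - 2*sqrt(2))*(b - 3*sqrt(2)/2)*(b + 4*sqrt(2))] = 3*b^2 + sqrt(2)*b - 22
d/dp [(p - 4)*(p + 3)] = 2*p - 1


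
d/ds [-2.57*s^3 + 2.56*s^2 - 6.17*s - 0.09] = -7.71*s^2 + 5.12*s - 6.17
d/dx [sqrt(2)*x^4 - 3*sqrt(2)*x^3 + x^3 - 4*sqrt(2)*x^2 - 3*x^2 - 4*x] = 4*sqrt(2)*x^3 - 9*sqrt(2)*x^2 + 3*x^2 - 8*sqrt(2)*x - 6*x - 4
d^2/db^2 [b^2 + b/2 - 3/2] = 2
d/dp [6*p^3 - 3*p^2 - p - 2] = 18*p^2 - 6*p - 1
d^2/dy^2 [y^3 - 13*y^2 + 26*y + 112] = 6*y - 26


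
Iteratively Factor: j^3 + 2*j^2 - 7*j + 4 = (j + 4)*(j^2 - 2*j + 1) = (j - 1)*(j + 4)*(j - 1)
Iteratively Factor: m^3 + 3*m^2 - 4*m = (m + 4)*(m^2 - m) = m*(m + 4)*(m - 1)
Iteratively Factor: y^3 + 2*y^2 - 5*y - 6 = (y + 3)*(y^2 - y - 2) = (y + 1)*(y + 3)*(y - 2)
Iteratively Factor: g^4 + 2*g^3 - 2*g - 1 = (g + 1)*(g^3 + g^2 - g - 1) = (g + 1)^2*(g^2 - 1) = (g + 1)^3*(g - 1)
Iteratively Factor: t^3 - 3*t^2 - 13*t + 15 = (t + 3)*(t^2 - 6*t + 5) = (t - 5)*(t + 3)*(t - 1)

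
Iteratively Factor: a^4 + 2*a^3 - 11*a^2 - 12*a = (a + 1)*(a^3 + a^2 - 12*a) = (a + 1)*(a + 4)*(a^2 - 3*a) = (a - 3)*(a + 1)*(a + 4)*(a)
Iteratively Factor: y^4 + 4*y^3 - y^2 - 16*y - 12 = (y + 3)*(y^3 + y^2 - 4*y - 4) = (y + 1)*(y + 3)*(y^2 - 4) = (y - 2)*(y + 1)*(y + 3)*(y + 2)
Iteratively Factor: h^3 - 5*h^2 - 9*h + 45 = (h - 3)*(h^2 - 2*h - 15) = (h - 3)*(h + 3)*(h - 5)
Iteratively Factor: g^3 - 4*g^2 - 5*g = (g + 1)*(g^2 - 5*g) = g*(g + 1)*(g - 5)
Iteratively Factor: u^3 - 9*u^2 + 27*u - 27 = (u - 3)*(u^2 - 6*u + 9) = (u - 3)^2*(u - 3)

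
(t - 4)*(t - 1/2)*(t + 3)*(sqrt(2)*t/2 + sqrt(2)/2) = sqrt(2)*t^4/2 - sqrt(2)*t^3/4 - 13*sqrt(2)*t^2/2 - 11*sqrt(2)*t/4 + 3*sqrt(2)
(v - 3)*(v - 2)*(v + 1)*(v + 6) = v^4 + 2*v^3 - 23*v^2 + 12*v + 36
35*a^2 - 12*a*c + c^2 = (-7*a + c)*(-5*a + c)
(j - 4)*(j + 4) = j^2 - 16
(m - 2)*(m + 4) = m^2 + 2*m - 8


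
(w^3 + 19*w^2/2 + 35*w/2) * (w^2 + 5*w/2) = w^5 + 12*w^4 + 165*w^3/4 + 175*w^2/4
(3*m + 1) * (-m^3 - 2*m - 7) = -3*m^4 - m^3 - 6*m^2 - 23*m - 7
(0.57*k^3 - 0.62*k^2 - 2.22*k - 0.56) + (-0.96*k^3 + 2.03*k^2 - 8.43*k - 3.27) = -0.39*k^3 + 1.41*k^2 - 10.65*k - 3.83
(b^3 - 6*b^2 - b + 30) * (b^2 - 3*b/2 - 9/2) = b^5 - 15*b^4/2 + 7*b^3/2 + 117*b^2/2 - 81*b/2 - 135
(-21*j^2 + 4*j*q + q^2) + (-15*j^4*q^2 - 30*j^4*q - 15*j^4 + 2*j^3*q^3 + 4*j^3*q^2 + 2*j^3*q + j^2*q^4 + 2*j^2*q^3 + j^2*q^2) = -15*j^4*q^2 - 30*j^4*q - 15*j^4 + 2*j^3*q^3 + 4*j^3*q^2 + 2*j^3*q + j^2*q^4 + 2*j^2*q^3 + j^2*q^2 - 21*j^2 + 4*j*q + q^2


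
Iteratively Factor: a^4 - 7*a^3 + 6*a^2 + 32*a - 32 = (a - 1)*(a^3 - 6*a^2 + 32) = (a - 4)*(a - 1)*(a^2 - 2*a - 8) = (a - 4)^2*(a - 1)*(a + 2)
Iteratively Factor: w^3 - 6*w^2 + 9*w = (w - 3)*(w^2 - 3*w) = (w - 3)^2*(w)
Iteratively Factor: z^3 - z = (z - 1)*(z^2 + z) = z*(z - 1)*(z + 1)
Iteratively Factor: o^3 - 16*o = (o - 4)*(o^2 + 4*o) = o*(o - 4)*(o + 4)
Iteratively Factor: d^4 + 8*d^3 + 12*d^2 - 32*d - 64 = (d + 4)*(d^3 + 4*d^2 - 4*d - 16) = (d + 4)^2*(d^2 - 4) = (d + 2)*(d + 4)^2*(d - 2)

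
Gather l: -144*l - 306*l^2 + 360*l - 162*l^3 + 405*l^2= -162*l^3 + 99*l^2 + 216*l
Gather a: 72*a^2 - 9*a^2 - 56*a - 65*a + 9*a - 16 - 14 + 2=63*a^2 - 112*a - 28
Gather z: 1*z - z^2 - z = -z^2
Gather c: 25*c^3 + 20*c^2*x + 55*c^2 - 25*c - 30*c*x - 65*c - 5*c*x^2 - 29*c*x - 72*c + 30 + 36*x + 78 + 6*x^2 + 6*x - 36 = 25*c^3 + c^2*(20*x + 55) + c*(-5*x^2 - 59*x - 162) + 6*x^2 + 42*x + 72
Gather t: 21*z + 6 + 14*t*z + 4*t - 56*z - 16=t*(14*z + 4) - 35*z - 10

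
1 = 1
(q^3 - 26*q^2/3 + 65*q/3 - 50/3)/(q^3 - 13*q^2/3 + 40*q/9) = 3*(q^2 - 7*q + 10)/(q*(3*q - 8))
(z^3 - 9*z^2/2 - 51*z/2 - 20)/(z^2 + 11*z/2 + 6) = (2*z^3 - 9*z^2 - 51*z - 40)/(2*z^2 + 11*z + 12)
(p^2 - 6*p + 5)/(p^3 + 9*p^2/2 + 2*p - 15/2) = 2*(p - 5)/(2*p^2 + 11*p + 15)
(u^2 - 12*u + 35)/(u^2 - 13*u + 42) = (u - 5)/(u - 6)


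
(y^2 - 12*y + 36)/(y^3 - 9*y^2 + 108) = 1/(y + 3)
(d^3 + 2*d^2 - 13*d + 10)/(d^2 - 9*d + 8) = (d^2 + 3*d - 10)/(d - 8)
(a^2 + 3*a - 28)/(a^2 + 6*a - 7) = (a - 4)/(a - 1)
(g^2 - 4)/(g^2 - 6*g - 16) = (g - 2)/(g - 8)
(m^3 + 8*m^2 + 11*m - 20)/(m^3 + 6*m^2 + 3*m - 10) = (m + 4)/(m + 2)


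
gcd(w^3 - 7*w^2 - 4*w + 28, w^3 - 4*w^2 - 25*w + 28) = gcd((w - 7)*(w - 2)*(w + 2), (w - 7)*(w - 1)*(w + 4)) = w - 7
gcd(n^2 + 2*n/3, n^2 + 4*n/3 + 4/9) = n + 2/3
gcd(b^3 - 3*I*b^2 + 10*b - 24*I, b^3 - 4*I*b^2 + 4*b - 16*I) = b^2 - 6*I*b - 8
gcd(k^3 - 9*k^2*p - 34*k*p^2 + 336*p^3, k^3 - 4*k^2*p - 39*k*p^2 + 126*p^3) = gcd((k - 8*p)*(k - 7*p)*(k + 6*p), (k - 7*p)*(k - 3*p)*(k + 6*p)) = -k^2 + k*p + 42*p^2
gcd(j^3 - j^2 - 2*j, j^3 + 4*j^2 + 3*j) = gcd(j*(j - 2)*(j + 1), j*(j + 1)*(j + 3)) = j^2 + j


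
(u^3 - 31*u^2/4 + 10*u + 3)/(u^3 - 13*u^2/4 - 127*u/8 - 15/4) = 2*(u - 2)/(2*u + 5)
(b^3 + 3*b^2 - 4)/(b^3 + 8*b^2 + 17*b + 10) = (b^2 + b - 2)/(b^2 + 6*b + 5)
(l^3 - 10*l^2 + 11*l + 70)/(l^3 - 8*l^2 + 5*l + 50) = (l - 7)/(l - 5)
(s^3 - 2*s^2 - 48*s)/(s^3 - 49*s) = (s^2 - 2*s - 48)/(s^2 - 49)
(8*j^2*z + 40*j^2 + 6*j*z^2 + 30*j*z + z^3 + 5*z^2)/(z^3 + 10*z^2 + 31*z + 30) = (8*j^2 + 6*j*z + z^2)/(z^2 + 5*z + 6)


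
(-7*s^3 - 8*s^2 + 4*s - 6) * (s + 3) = -7*s^4 - 29*s^3 - 20*s^2 + 6*s - 18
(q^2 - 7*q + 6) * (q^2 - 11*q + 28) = q^4 - 18*q^3 + 111*q^2 - 262*q + 168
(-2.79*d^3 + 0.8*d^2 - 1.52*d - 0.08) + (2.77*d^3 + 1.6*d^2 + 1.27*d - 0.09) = -0.02*d^3 + 2.4*d^2 - 0.25*d - 0.17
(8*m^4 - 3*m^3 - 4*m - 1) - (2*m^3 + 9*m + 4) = 8*m^4 - 5*m^3 - 13*m - 5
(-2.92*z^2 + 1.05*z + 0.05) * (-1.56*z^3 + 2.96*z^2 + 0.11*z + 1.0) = 4.5552*z^5 - 10.2812*z^4 + 2.7088*z^3 - 2.6565*z^2 + 1.0555*z + 0.05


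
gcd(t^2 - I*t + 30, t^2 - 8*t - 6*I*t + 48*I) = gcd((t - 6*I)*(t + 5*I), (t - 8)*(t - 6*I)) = t - 6*I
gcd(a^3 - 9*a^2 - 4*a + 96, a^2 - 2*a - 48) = a - 8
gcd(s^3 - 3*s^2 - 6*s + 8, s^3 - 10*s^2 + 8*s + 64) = s^2 - 2*s - 8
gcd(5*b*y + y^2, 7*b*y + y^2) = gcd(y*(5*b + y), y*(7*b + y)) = y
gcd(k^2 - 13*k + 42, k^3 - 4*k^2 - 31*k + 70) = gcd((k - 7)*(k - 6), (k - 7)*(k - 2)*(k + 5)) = k - 7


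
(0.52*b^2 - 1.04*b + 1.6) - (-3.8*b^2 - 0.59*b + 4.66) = 4.32*b^2 - 0.45*b - 3.06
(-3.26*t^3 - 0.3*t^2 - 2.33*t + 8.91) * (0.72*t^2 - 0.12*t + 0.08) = -2.3472*t^5 + 0.1752*t^4 - 1.9024*t^3 + 6.6708*t^2 - 1.2556*t + 0.7128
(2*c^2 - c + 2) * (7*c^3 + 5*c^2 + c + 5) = 14*c^5 + 3*c^4 + 11*c^3 + 19*c^2 - 3*c + 10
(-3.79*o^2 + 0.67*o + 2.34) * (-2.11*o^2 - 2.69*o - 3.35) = 7.9969*o^4 + 8.7814*o^3 + 5.9568*o^2 - 8.5391*o - 7.839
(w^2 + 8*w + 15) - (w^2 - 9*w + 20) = 17*w - 5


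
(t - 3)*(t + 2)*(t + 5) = t^3 + 4*t^2 - 11*t - 30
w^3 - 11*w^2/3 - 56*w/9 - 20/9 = (w - 5)*(w + 2/3)^2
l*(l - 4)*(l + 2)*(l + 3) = l^4 + l^3 - 14*l^2 - 24*l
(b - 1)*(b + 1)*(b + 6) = b^3 + 6*b^2 - b - 6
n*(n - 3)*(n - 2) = n^3 - 5*n^2 + 6*n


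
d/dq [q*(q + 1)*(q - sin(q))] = -q*(q + 1)*(cos(q) - 1) + q*(q - sin(q)) + (q + 1)*(q - sin(q))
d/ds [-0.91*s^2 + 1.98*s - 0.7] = 1.98 - 1.82*s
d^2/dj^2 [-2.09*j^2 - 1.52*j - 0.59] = -4.18000000000000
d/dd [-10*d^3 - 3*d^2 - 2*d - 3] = -30*d^2 - 6*d - 2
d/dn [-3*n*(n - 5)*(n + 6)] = -9*n^2 - 6*n + 90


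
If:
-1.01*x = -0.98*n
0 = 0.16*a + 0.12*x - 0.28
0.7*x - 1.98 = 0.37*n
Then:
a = -2.91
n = 6.40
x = 6.21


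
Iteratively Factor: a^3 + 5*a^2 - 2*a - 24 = (a - 2)*(a^2 + 7*a + 12) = (a - 2)*(a + 4)*(a + 3)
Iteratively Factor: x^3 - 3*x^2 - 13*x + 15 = (x + 3)*(x^2 - 6*x + 5) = (x - 5)*(x + 3)*(x - 1)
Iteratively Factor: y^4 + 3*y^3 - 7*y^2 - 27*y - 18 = (y - 3)*(y^3 + 6*y^2 + 11*y + 6) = (y - 3)*(y + 1)*(y^2 + 5*y + 6) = (y - 3)*(y + 1)*(y + 2)*(y + 3)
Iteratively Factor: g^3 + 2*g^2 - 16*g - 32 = (g + 4)*(g^2 - 2*g - 8) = (g + 2)*(g + 4)*(g - 4)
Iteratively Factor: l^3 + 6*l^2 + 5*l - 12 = (l + 3)*(l^2 + 3*l - 4) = (l + 3)*(l + 4)*(l - 1)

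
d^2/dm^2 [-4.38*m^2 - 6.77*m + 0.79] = -8.76000000000000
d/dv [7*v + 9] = 7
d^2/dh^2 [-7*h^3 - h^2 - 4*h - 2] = -42*h - 2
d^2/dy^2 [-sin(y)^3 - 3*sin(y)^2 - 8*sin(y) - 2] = 9*sin(y)^3 + 12*sin(y)^2 + 2*sin(y) - 6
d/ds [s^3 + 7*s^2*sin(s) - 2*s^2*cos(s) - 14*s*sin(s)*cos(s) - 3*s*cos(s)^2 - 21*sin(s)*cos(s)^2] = 2*s^2*sin(s) + 7*s^2*cos(s) + 3*s^2 + 14*s*sin(s) + 3*s*sin(2*s) - 4*s*cos(s) - 14*s*cos(2*s) - 7*sin(2*s) - 21*cos(s)/4 - 3*cos(2*s)/2 - 63*cos(3*s)/4 - 3/2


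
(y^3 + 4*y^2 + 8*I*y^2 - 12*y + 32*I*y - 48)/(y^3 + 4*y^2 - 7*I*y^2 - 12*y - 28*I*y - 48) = (y^2 + 8*I*y - 12)/(y^2 - 7*I*y - 12)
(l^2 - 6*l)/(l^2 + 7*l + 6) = l*(l - 6)/(l^2 + 7*l + 6)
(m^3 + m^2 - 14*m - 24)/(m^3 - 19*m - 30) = (m - 4)/(m - 5)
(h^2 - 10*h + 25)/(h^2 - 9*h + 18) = (h^2 - 10*h + 25)/(h^2 - 9*h + 18)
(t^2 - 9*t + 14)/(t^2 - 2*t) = (t - 7)/t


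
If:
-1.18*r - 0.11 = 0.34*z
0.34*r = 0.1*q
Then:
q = -0.979661016949153*z - 0.316949152542373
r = -0.288135593220339*z - 0.0932203389830508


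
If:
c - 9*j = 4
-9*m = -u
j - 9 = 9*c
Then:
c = -17/16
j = -9/16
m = u/9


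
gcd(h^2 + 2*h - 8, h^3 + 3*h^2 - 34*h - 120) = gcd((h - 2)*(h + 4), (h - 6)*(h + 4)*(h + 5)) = h + 4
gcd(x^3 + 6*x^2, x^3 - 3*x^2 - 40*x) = x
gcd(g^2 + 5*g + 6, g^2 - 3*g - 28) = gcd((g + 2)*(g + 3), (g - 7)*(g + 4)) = 1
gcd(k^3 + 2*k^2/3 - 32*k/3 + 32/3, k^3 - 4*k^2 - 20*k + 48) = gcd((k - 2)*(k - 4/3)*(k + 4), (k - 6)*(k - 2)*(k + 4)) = k^2 + 2*k - 8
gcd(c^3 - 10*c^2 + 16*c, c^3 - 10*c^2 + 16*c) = c^3 - 10*c^2 + 16*c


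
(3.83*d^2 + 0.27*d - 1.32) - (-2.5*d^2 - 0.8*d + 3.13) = 6.33*d^2 + 1.07*d - 4.45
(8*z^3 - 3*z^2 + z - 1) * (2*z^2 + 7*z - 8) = 16*z^5 + 50*z^4 - 83*z^3 + 29*z^2 - 15*z + 8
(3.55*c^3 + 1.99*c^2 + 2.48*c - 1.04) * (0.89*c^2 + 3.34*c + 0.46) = 3.1595*c^5 + 13.6281*c^4 + 10.4868*c^3 + 8.273*c^2 - 2.3328*c - 0.4784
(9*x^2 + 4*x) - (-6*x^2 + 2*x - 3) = 15*x^2 + 2*x + 3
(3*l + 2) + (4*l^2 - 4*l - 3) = 4*l^2 - l - 1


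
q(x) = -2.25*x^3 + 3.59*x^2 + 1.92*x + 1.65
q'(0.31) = 3.50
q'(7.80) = -352.75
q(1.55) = 4.87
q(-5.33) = 434.10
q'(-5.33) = -228.11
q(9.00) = -1330.53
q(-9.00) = 1915.41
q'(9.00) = -480.21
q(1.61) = 4.66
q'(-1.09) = -13.93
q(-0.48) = 1.80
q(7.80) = -832.70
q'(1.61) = -4.02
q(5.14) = -199.18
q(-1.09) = 6.74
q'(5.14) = -139.51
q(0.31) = 2.52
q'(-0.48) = -3.08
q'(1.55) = -3.17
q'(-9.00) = -609.45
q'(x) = -6.75*x^2 + 7.18*x + 1.92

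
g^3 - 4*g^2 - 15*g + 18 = (g - 6)*(g - 1)*(g + 3)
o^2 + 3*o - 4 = (o - 1)*(o + 4)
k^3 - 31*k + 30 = (k - 5)*(k - 1)*(k + 6)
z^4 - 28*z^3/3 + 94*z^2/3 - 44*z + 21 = (z - 3)^2*(z - 7/3)*(z - 1)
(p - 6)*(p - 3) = p^2 - 9*p + 18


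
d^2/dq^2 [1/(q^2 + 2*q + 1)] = 6/(q^4 + 4*q^3 + 6*q^2 + 4*q + 1)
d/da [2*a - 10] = 2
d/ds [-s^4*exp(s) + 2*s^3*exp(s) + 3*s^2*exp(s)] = s*(-s^3 - 2*s^2 + 9*s + 6)*exp(s)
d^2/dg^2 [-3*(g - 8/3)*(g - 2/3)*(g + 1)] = 14 - 18*g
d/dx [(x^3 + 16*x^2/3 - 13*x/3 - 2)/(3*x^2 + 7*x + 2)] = (x^2 + 4*x + 16)/(3*(x^2 + 4*x + 4))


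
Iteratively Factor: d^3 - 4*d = (d - 2)*(d^2 + 2*d) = (d - 2)*(d + 2)*(d)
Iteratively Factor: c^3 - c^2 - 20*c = (c + 4)*(c^2 - 5*c) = (c - 5)*(c + 4)*(c)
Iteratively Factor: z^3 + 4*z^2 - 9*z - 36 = (z + 3)*(z^2 + z - 12) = (z + 3)*(z + 4)*(z - 3)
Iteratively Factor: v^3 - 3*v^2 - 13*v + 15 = (v + 3)*(v^2 - 6*v + 5) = (v - 5)*(v + 3)*(v - 1)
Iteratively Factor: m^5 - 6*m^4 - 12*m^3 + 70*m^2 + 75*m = (m - 5)*(m^4 - m^3 - 17*m^2 - 15*m) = (m - 5)*(m + 1)*(m^3 - 2*m^2 - 15*m) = m*(m - 5)*(m + 1)*(m^2 - 2*m - 15) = m*(m - 5)^2*(m + 1)*(m + 3)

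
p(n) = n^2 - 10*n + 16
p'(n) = 2*n - 10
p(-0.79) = 24.52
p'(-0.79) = -11.58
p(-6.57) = 124.86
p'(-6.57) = -23.14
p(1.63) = 2.36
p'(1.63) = -6.74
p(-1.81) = 37.38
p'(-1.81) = -13.62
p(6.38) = -7.10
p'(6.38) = 2.76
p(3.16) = -5.61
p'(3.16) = -3.68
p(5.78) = -8.39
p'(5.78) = 1.56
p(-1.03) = 27.36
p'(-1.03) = -12.06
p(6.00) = -8.00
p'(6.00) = 2.00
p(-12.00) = 280.00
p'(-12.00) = -34.00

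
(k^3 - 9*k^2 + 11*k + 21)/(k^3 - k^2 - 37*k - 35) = (k - 3)/(k + 5)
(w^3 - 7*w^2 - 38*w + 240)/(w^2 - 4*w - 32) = (w^2 + w - 30)/(w + 4)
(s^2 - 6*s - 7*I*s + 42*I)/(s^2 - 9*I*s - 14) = (s - 6)/(s - 2*I)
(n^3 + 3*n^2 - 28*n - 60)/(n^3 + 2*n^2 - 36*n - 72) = (n - 5)/(n - 6)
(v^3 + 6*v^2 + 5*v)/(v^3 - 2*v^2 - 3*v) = (v + 5)/(v - 3)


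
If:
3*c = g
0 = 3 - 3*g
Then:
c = 1/3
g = 1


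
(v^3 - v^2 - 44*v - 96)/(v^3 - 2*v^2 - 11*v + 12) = (v^2 - 4*v - 32)/(v^2 - 5*v + 4)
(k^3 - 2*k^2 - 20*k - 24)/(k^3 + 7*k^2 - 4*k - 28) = (k^2 - 4*k - 12)/(k^2 + 5*k - 14)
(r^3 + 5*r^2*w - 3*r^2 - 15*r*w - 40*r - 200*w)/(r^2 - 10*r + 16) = (r^2 + 5*r*w + 5*r + 25*w)/(r - 2)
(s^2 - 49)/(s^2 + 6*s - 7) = (s - 7)/(s - 1)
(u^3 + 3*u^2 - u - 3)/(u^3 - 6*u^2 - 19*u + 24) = (u + 1)/(u - 8)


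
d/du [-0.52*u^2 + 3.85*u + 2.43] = 3.85 - 1.04*u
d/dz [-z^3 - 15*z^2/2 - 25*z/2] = -3*z^2 - 15*z - 25/2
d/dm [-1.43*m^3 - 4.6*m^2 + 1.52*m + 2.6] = -4.29*m^2 - 9.2*m + 1.52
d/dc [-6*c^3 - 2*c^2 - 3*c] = -18*c^2 - 4*c - 3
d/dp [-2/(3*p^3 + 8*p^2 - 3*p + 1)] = 2*(9*p^2 + 16*p - 3)/(3*p^3 + 8*p^2 - 3*p + 1)^2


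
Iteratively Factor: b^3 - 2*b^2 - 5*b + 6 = (b + 2)*(b^2 - 4*b + 3) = (b - 1)*(b + 2)*(b - 3)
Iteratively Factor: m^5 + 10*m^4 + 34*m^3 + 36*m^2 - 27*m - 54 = (m + 2)*(m^4 + 8*m^3 + 18*m^2 - 27) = (m + 2)*(m + 3)*(m^3 + 5*m^2 + 3*m - 9) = (m + 2)*(m + 3)^2*(m^2 + 2*m - 3) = (m + 2)*(m + 3)^3*(m - 1)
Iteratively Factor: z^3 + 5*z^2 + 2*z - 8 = (z + 2)*(z^2 + 3*z - 4) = (z + 2)*(z + 4)*(z - 1)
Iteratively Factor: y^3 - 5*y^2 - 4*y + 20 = (y + 2)*(y^2 - 7*y + 10) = (y - 5)*(y + 2)*(y - 2)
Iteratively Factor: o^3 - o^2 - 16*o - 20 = (o - 5)*(o^2 + 4*o + 4) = (o - 5)*(o + 2)*(o + 2)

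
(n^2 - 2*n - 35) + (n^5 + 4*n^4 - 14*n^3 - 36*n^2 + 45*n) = n^5 + 4*n^4 - 14*n^3 - 35*n^2 + 43*n - 35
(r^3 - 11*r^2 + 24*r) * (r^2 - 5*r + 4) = r^5 - 16*r^4 + 83*r^3 - 164*r^2 + 96*r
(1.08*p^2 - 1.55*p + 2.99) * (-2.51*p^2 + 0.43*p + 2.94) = -2.7108*p^4 + 4.3549*p^3 - 4.9962*p^2 - 3.2713*p + 8.7906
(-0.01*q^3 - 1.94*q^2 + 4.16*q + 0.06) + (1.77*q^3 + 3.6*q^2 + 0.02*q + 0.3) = 1.76*q^3 + 1.66*q^2 + 4.18*q + 0.36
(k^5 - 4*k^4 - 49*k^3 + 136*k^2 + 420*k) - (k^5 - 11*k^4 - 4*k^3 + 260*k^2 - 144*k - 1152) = 7*k^4 - 45*k^3 - 124*k^2 + 564*k + 1152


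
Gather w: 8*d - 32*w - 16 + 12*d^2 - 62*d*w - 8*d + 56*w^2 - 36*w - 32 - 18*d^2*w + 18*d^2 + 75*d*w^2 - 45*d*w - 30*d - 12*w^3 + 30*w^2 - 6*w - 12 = 30*d^2 - 30*d - 12*w^3 + w^2*(75*d + 86) + w*(-18*d^2 - 107*d - 74) - 60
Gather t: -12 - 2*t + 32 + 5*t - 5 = 3*t + 15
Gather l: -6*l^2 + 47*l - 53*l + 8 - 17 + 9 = -6*l^2 - 6*l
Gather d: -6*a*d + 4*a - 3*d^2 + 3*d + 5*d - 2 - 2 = 4*a - 3*d^2 + d*(8 - 6*a) - 4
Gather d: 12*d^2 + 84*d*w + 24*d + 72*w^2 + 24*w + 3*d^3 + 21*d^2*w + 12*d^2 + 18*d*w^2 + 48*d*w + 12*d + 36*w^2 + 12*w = 3*d^3 + d^2*(21*w + 24) + d*(18*w^2 + 132*w + 36) + 108*w^2 + 36*w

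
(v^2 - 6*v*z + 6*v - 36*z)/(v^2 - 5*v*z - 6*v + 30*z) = (v^2 - 6*v*z + 6*v - 36*z)/(v^2 - 5*v*z - 6*v + 30*z)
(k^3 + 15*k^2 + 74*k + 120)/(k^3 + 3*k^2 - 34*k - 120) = (k + 6)/(k - 6)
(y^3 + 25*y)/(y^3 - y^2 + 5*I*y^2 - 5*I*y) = (y - 5*I)/(y - 1)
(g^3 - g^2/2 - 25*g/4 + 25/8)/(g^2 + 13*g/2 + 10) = (g^2 - 3*g + 5/4)/(g + 4)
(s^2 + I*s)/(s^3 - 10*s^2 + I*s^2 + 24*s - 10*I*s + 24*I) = s/(s^2 - 10*s + 24)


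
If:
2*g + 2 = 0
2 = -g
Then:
No Solution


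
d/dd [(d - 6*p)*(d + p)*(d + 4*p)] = 3*d^2 - 2*d*p - 26*p^2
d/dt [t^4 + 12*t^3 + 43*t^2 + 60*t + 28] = 4*t^3 + 36*t^2 + 86*t + 60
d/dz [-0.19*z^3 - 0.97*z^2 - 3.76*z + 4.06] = -0.57*z^2 - 1.94*z - 3.76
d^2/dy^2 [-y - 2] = 0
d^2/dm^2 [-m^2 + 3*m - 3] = -2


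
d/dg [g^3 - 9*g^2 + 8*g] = 3*g^2 - 18*g + 8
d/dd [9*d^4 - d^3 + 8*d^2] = d*(36*d^2 - 3*d + 16)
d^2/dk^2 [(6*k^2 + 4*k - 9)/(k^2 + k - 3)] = 2*(-2*k^3 + 27*k^2 + 9*k + 30)/(k^6 + 3*k^5 - 6*k^4 - 17*k^3 + 18*k^2 + 27*k - 27)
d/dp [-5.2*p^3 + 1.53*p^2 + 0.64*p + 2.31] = -15.6*p^2 + 3.06*p + 0.64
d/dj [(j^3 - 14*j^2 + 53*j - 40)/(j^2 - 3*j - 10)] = (j^2 + 4*j - 26)/(j^2 + 4*j + 4)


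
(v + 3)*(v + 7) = v^2 + 10*v + 21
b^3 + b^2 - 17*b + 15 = (b - 3)*(b - 1)*(b + 5)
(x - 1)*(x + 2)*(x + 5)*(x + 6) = x^4 + 12*x^3 + 39*x^2 + 8*x - 60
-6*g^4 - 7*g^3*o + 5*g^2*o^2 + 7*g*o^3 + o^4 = (-g + o)*(g + o)^2*(6*g + o)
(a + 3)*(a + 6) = a^2 + 9*a + 18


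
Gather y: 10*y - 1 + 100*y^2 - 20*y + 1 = 100*y^2 - 10*y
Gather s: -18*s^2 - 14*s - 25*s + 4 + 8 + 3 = -18*s^2 - 39*s + 15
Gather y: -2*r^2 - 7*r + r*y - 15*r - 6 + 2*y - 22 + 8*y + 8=-2*r^2 - 22*r + y*(r + 10) - 20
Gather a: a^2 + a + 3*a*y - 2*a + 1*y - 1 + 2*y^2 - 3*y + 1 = a^2 + a*(3*y - 1) + 2*y^2 - 2*y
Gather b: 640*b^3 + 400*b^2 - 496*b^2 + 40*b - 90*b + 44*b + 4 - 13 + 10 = 640*b^3 - 96*b^2 - 6*b + 1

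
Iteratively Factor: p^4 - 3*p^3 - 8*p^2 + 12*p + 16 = (p + 2)*(p^3 - 5*p^2 + 2*p + 8) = (p + 1)*(p + 2)*(p^2 - 6*p + 8) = (p - 2)*(p + 1)*(p + 2)*(p - 4)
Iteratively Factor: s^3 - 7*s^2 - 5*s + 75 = (s - 5)*(s^2 - 2*s - 15) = (s - 5)*(s + 3)*(s - 5)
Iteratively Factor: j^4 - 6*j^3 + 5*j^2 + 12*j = (j - 3)*(j^3 - 3*j^2 - 4*j) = (j - 3)*(j + 1)*(j^2 - 4*j) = (j - 4)*(j - 3)*(j + 1)*(j)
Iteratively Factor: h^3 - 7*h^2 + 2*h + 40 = (h - 4)*(h^2 - 3*h - 10) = (h - 4)*(h + 2)*(h - 5)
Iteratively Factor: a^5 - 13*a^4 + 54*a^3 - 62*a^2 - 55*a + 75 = (a - 1)*(a^4 - 12*a^3 + 42*a^2 - 20*a - 75) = (a - 3)*(a - 1)*(a^3 - 9*a^2 + 15*a + 25) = (a - 5)*(a - 3)*(a - 1)*(a^2 - 4*a - 5) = (a - 5)^2*(a - 3)*(a - 1)*(a + 1)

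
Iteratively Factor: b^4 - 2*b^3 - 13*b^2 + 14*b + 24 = (b + 1)*(b^3 - 3*b^2 - 10*b + 24) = (b + 1)*(b + 3)*(b^2 - 6*b + 8) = (b - 4)*(b + 1)*(b + 3)*(b - 2)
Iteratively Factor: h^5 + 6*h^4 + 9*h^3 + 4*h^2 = (h)*(h^4 + 6*h^3 + 9*h^2 + 4*h) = h*(h + 1)*(h^3 + 5*h^2 + 4*h) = h*(h + 1)*(h + 4)*(h^2 + h) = h*(h + 1)^2*(h + 4)*(h)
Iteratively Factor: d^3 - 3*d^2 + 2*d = (d)*(d^2 - 3*d + 2) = d*(d - 1)*(d - 2)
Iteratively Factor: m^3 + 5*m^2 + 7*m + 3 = (m + 1)*(m^2 + 4*m + 3) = (m + 1)*(m + 3)*(m + 1)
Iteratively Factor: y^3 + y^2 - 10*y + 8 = (y - 2)*(y^2 + 3*y - 4) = (y - 2)*(y - 1)*(y + 4)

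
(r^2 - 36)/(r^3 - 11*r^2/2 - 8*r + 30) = 2*(r + 6)/(2*r^2 + r - 10)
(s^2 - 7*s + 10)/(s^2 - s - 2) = (s - 5)/(s + 1)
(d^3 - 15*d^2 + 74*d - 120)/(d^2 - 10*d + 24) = d - 5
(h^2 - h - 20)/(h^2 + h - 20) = (h^2 - h - 20)/(h^2 + h - 20)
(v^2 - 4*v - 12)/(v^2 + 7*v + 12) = (v^2 - 4*v - 12)/(v^2 + 7*v + 12)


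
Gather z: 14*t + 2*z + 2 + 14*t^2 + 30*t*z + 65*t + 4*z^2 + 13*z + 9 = 14*t^2 + 79*t + 4*z^2 + z*(30*t + 15) + 11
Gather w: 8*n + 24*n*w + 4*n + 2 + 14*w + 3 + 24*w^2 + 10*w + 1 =12*n + 24*w^2 + w*(24*n + 24) + 6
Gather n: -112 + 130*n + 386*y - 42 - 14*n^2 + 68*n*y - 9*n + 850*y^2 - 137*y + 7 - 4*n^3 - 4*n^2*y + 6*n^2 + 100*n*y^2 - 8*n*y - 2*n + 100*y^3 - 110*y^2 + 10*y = -4*n^3 + n^2*(-4*y - 8) + n*(100*y^2 + 60*y + 119) + 100*y^3 + 740*y^2 + 259*y - 147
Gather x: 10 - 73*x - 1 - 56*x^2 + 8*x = -56*x^2 - 65*x + 9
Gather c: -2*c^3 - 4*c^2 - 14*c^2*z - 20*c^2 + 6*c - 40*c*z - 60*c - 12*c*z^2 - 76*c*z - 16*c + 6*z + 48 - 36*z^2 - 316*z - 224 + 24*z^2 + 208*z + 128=-2*c^3 + c^2*(-14*z - 24) + c*(-12*z^2 - 116*z - 70) - 12*z^2 - 102*z - 48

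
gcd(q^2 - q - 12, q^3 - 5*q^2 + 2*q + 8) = q - 4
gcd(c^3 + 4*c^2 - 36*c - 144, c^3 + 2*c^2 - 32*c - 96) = c^2 - 2*c - 24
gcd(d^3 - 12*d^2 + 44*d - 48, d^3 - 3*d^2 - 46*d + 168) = d^2 - 10*d + 24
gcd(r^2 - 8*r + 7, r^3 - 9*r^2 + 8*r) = r - 1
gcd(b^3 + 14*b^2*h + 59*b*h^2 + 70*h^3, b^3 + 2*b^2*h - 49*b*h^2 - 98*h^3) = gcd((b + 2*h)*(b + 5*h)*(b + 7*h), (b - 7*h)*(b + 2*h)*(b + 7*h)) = b^2 + 9*b*h + 14*h^2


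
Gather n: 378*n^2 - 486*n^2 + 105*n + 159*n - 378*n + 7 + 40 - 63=-108*n^2 - 114*n - 16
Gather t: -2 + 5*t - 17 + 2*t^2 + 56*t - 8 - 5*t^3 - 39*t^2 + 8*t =-5*t^3 - 37*t^2 + 69*t - 27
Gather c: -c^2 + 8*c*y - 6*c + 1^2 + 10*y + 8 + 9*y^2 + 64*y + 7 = -c^2 + c*(8*y - 6) + 9*y^2 + 74*y + 16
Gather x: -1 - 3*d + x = -3*d + x - 1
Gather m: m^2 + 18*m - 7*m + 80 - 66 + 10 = m^2 + 11*m + 24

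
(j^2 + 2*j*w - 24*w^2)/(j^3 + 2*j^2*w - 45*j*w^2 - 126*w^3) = (-j + 4*w)/(-j^2 + 4*j*w + 21*w^2)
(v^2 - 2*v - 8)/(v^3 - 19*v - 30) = (v - 4)/(v^2 - 2*v - 15)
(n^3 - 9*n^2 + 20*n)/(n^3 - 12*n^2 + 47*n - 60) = n/(n - 3)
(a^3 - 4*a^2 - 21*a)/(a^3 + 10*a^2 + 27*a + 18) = a*(a - 7)/(a^2 + 7*a + 6)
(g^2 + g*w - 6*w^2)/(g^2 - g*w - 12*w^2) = (-g + 2*w)/(-g + 4*w)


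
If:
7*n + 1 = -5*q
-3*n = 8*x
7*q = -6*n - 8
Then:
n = 33/19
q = -50/19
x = -99/152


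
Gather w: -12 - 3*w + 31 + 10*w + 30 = 7*w + 49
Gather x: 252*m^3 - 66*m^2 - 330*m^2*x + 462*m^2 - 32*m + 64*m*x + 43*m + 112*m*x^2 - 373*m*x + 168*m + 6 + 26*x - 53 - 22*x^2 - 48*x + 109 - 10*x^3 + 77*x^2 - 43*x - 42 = 252*m^3 + 396*m^2 + 179*m - 10*x^3 + x^2*(112*m + 55) + x*(-330*m^2 - 309*m - 65) + 20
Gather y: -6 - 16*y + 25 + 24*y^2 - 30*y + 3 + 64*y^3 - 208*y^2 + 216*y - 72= 64*y^3 - 184*y^2 + 170*y - 50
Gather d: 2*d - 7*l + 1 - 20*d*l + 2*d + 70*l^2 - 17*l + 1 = d*(4 - 20*l) + 70*l^2 - 24*l + 2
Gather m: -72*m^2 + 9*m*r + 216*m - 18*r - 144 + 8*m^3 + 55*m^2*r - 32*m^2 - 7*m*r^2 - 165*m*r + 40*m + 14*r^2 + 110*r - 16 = 8*m^3 + m^2*(55*r - 104) + m*(-7*r^2 - 156*r + 256) + 14*r^2 + 92*r - 160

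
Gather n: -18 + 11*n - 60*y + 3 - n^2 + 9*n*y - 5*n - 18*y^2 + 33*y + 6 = -n^2 + n*(9*y + 6) - 18*y^2 - 27*y - 9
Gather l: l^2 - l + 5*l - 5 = l^2 + 4*l - 5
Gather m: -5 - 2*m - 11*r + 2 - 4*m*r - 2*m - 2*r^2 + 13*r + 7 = m*(-4*r - 4) - 2*r^2 + 2*r + 4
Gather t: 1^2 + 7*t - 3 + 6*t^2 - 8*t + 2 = 6*t^2 - t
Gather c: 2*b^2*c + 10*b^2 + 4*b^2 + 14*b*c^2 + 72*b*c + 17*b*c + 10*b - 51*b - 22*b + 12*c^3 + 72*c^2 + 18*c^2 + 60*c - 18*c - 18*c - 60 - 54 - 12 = 14*b^2 - 63*b + 12*c^3 + c^2*(14*b + 90) + c*(2*b^2 + 89*b + 24) - 126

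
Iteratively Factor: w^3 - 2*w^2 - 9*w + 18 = (w + 3)*(w^2 - 5*w + 6) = (w - 2)*(w + 3)*(w - 3)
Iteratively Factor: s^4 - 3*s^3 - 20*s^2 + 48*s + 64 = (s + 4)*(s^3 - 7*s^2 + 8*s + 16) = (s - 4)*(s + 4)*(s^2 - 3*s - 4) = (s - 4)*(s + 1)*(s + 4)*(s - 4)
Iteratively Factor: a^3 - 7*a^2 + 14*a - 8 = (a - 1)*(a^2 - 6*a + 8) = (a - 4)*(a - 1)*(a - 2)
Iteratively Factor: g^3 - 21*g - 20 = (g - 5)*(g^2 + 5*g + 4) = (g - 5)*(g + 1)*(g + 4)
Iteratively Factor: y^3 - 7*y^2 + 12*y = (y - 3)*(y^2 - 4*y) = y*(y - 3)*(y - 4)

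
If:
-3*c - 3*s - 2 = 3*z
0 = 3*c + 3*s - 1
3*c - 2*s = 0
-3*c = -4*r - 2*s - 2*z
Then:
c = 2/15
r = 1/2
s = 1/5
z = -1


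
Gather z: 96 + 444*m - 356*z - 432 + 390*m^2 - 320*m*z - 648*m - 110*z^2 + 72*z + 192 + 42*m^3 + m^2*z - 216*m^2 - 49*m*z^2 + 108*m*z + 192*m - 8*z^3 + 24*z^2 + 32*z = 42*m^3 + 174*m^2 - 12*m - 8*z^3 + z^2*(-49*m - 86) + z*(m^2 - 212*m - 252) - 144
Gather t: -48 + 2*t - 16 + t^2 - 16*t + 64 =t^2 - 14*t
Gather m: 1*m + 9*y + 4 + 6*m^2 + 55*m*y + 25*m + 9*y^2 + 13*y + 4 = 6*m^2 + m*(55*y + 26) + 9*y^2 + 22*y + 8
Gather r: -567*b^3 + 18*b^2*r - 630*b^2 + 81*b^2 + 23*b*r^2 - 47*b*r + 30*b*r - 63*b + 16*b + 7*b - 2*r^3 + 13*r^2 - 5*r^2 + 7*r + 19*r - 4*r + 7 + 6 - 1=-567*b^3 - 549*b^2 - 40*b - 2*r^3 + r^2*(23*b + 8) + r*(18*b^2 - 17*b + 22) + 12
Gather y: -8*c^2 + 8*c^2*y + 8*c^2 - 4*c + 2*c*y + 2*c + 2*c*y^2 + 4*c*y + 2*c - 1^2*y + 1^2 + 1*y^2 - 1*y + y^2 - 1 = y^2*(2*c + 2) + y*(8*c^2 + 6*c - 2)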